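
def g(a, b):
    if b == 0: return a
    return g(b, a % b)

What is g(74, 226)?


g(74, 226) = g(226, 74)
g(226, 74) = g(74, 4)
g(74, 4) = g(4, 2)
g(4, 2) = g(2, 0)
g(2, 0) = 2  (base case)

2


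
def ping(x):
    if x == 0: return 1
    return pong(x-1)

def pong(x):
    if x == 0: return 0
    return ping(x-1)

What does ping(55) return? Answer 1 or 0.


ping(55) = pong(54)
pong(54) = ping(53)
ping(53) = pong(52)
pong(52) = ping(51)
ping(51) = pong(50)
pong(50) = ping(49)
ping(49) = pong(48)
pong(48) = ping(47)
ping(47) = pong(46)
pong(46) = ping(45)
ping(45) = pong(44)
pong(44) = ping(43)
ping(43) = pong(42)
pong(42) = ping(41)
ping(41) = pong(40)
pong(40) = ping(39)
ping(39) = pong(38)
pong(38) = ping(37)
ping(37) = pong(36)
pong(36) = ping(35)
ping(35) = pong(34)
pong(34) = ping(33)
ping(33) = pong(32)
pong(32) = ping(31)
ping(31) = pong(30)
pong(30) = ping(29)
ping(29) = pong(28)
pong(28) = ping(27)
ping(27) = pong(26)
pong(26) = ping(25)
ping(25) = pong(24)
pong(24) = ping(23)
ping(23) = pong(22)
pong(22) = ping(21)
ping(21) = pong(20)
pong(20) = ping(19)
ping(19) = pong(18)
pong(18) = ping(17)
ping(17) = pong(16)
pong(16) = ping(15)
ping(15) = pong(14)
pong(14) = ping(13)
ping(13) = pong(12)
pong(12) = ping(11)
ping(11) = pong(10)
pong(10) = ping(9)
ping(9) = pong(8)
pong(8) = ping(7)
ping(7) = pong(6)
pong(6) = ping(5)
ping(5) = pong(4)
pong(4) = ping(3)
ping(3) = pong(2)
pong(2) = ping(1)
ping(1) = pong(0)
pong(0) = 0  (base case)
Result: 0

0


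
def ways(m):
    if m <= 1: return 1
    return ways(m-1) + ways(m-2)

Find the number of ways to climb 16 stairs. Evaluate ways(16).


Building up from base cases:
ways(0) = 1
ways(1) = 1
ways(2) = ways(1) + ways(0) = 1 + 1 = 2
ways(3) = ways(2) + ways(1) = 2 + 1 = 3
ways(4) = ways(3) + ways(2) = 3 + 2 = 5
ways(5) = ways(4) + ways(3) = 5 + 3 = 8
ways(6) = ways(5) + ways(4) = 8 + 5 = 13
ways(7) = ways(6) + ways(5) = 13 + 8 = 21
ways(8) = ways(7) + ways(6) = 21 + 13 = 34
ways(9) = ways(8) + ways(7) = 34 + 21 = 55
ways(10) = ways(9) + ways(8) = 55 + 34 = 89
ways(11) = ways(10) + ways(9) = 89 + 55 = 144
ways(12) = ways(11) + ways(10) = 144 + 89 = 233
ways(13) = ways(12) + ways(11) = 233 + 144 = 377
ways(14) = ways(13) + ways(12) = 377 + 233 = 610
ways(15) = ways(14) + ways(13) = 610 + 377 = 987
ways(16) = ways(15) + ways(14) = 987 + 610 = 1597

1597


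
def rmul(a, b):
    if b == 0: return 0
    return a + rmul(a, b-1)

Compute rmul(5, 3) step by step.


rmul(5, 3) = 5 + rmul(5, 2)
rmul(5, 2) = 5 + rmul(5, 1)
rmul(5, 1) = 5 + rmul(5, 0)
rmul(5, 0) = 0  (base case)
Total: 5 + 5 + 5 + 0 = 15

15


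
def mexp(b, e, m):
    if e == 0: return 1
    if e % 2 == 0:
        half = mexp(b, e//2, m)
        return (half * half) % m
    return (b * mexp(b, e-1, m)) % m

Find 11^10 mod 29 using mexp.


mexp(11, 10, 29): e is even, compute mexp(11, 5, 29)
  mexp(11, 5, 29): e is odd, compute mexp(11, 4, 29)
    mexp(11, 4, 29): e is even, compute mexp(11, 2, 29)
      mexp(11, 2, 29): e is even, compute mexp(11, 1, 29)
        mexp(11, 1, 29): e is odd, compute mexp(11, 0, 29)
          mexp(11, 0, 29) = 1
        (11 * 1) % 29 = 11
      half=11, (11*11) % 29 = 5
    half=5, (5*5) % 29 = 25
  (11 * 25) % 29 = 14
half=14, (14*14) % 29 = 22

22


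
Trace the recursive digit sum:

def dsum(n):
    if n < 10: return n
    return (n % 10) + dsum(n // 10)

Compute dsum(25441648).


dsum(25441648) = 8 + dsum(2544164)
dsum(2544164) = 4 + dsum(254416)
dsum(254416) = 6 + dsum(25441)
dsum(25441) = 1 + dsum(2544)
dsum(2544) = 4 + dsum(254)
dsum(254) = 4 + dsum(25)
dsum(25) = 5 + dsum(2)
dsum(2) = 2  (base case)
Total: 8 + 4 + 6 + 1 + 4 + 4 + 5 + 2 = 34

34


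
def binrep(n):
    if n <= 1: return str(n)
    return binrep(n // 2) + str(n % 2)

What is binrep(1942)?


binrep(1942) = binrep(971) + '0'
binrep(971) = binrep(485) + '1'
binrep(485) = binrep(242) + '1'
binrep(242) = binrep(121) + '0'
binrep(121) = binrep(60) + '1'
binrep(60) = binrep(30) + '0'
binrep(30) = binrep(15) + '0'
binrep(15) = binrep(7) + '1'
binrep(7) = binrep(3) + '1'
binrep(3) = binrep(1) + '1'
binrep(1) = '1'  (base case)
Concatenating: '1' + '1' + '1' + '1' + '0' + '0' + '1' + '0' + '1' + '1' + '0' = '11110010110'

11110010110


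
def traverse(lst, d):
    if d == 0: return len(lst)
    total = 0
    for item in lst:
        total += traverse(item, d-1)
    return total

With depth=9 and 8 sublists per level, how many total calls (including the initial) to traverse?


At depth 0 (root): 1 call
At depth 1: each of 1 parents calls traverse on 8 children = 8 calls
At depth 2: each of 8 parents calls traverse on 8 children = 64 calls
At depth 3: each of 64 parents calls traverse on 8 children = 512 calls
At depth 4: each of 512 parents calls traverse on 8 children = 4096 calls
At depth 5: each of 4096 parents calls traverse on 8 children = 32768 calls
At depth 6: each of 32768 parents calls traverse on 8 children = 262144 calls
At depth 7: each of 262144 parents calls traverse on 8 children = 2097152 calls
At depth 8: each of 2097152 parents calls traverse on 8 children = 16777216 calls
At depth 9: each of 16777216 parents calls traverse on 8 children = 134217728 calls
Total: 1 + 8 + 64 + 512 + 4096 + 32768 + 262144 + 2097152 + 16777216 + 134217728 = 153391689

153391689


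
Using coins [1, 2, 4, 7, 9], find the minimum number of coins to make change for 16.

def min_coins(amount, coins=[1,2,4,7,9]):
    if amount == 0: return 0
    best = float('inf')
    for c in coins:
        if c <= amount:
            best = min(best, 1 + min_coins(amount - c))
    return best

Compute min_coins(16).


Building up with DP:
min_coins(0) = 0
min_coins(1) = min(1+min_coins(0)=1+0=1) = 1
min_coins(2) = min(1+min_coins(1)=1+1=2, 1+min_coins(0)=1+0=1) = 1
min_coins(3) = min(1+min_coins(2)=1+1=2, 1+min_coins(1)=1+1=2) = 2
min_coins(4) = min(1+min_coins(3)=1+2=3, 1+min_coins(2)=1+1=2, 1+min_coins(0)=1+0=1) = 1
min_coins(5) = min(1+min_coins(4)=1+1=2, 1+min_coins(3)=1+2=3, 1+min_coins(1)=1+1=2) = 2
min_coins(6) = min(1+min_coins(5)=1+2=3, 1+min_coins(4)=1+1=2, 1+min_coins(2)=1+1=2) = 2
min_coins(7) = min(1+min_coins(6)=1+2=3, 1+min_coins(5)=1+2=3, 1+min_coins(3)=1+2=3, 1+min_coins(0)=1+0=1) = 1
min_coins(8) = min(1+min_coins(7)=1+1=2, 1+min_coins(6)=1+2=3, 1+min_coins(4)=1+1=2, 1+min_coins(1)=1+1=2) = 2
min_coins(9) = min(1+min_coins(8)=1+2=3, 1+min_coins(7)=1+1=2, 1+min_coins(5)=1+2=3, 1+min_coins(2)=1+1=2, 1+min_coins(0)=1+0=1) = 1
min_coins(10) = min(1+min_coins(9)=1+1=2, 1+min_coins(8)=1+2=3, 1+min_coins(6)=1+2=3, 1+min_coins(3)=1+2=3, 1+min_coins(1)=1+1=2) = 2
min_coins(11) = min(1+min_coins(10)=1+2=3, 1+min_coins(9)=1+1=2, 1+min_coins(7)=1+1=2, 1+min_coins(4)=1+1=2, 1+min_coins(2)=1+1=2) = 2
min_coins(12) = min(1+min_coins(11)=1+2=3, 1+min_coins(10)=1+2=3, 1+min_coins(8)=1+2=3, 1+min_coins(5)=1+2=3, 1+min_coins(3)=1+2=3) = 3
min_coins(13) = min(1+min_coins(12)=1+3=4, 1+min_coins(11)=1+2=3, 1+min_coins(9)=1+1=2, 1+min_coins(6)=1+2=3, 1+min_coins(4)=1+1=2) = 2
min_coins(14) = min(1+min_coins(13)=1+2=3, 1+min_coins(12)=1+3=4, 1+min_coins(10)=1+2=3, 1+min_coins(7)=1+1=2, 1+min_coins(5)=1+2=3) = 2
min_coins(15) = min(1+min_coins(14)=1+2=3, 1+min_coins(13)=1+2=3, 1+min_coins(11)=1+2=3, 1+min_coins(8)=1+2=3, 1+min_coins(6)=1+2=3) = 3
min_coins(16) = min(1+min_coins(15)=1+3=4, 1+min_coins(14)=1+2=3, 1+min_coins(12)=1+3=4, 1+min_coins(9)=1+1=2, 1+min_coins(7)=1+1=2) = 2

2


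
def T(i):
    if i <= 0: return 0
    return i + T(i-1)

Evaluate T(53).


T(53)
= 53 + 52 + 51 + 50 + 49 + 48 + 47 + 46 + 45 + 44 + 43 + 42 + 41 + 40 + 39 + 38 + 37 + 36 + 35 + 34 + 33 + 32 + 31 + 30 + 29 + 28 + 27 + 26 + 25 + 24 + 23 + 22 + 21 + 20 + 19 + 18 + 17 + 16 + 15 + 14 + 13 + 12 + 11 + 10 + 9 + 8 + 7 + 6 + 5 + 4 + 3 + 2 + 1 + T(0)
= 53 + 52 + 51 + 50 + 49 + 48 + 47 + 46 + 45 + 44 + 43 + 42 + 41 + 40 + 39 + 38 + 37 + 36 + 35 + 34 + 33 + 32 + 31 + 30 + 29 + 28 + 27 + 26 + 25 + 24 + 23 + 22 + 21 + 20 + 19 + 18 + 17 + 16 + 15 + 14 + 13 + 12 + 11 + 10 + 9 + 8 + 7 + 6 + 5 + 4 + 3 + 2 + 1 + 0
= 1431

1431


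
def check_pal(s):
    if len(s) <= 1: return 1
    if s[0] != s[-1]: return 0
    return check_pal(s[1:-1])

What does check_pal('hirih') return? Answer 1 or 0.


check_pal('hirih'): s[0]='h' == s[-1]='h' -> check check_pal('iri')
check_pal('iri'): s[0]='i' == s[-1]='i' -> check check_pal('r')
check_pal('r'): len <= 1 -> return 1  (base case)
Result: 1 (palindrome)

1


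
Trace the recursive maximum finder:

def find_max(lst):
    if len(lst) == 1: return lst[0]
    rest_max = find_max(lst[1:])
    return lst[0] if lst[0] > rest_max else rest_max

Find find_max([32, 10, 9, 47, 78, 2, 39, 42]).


find_max([32, 10, 9, 47, 78, 2, 39, 42]): compare 32 with find_max([10, 9, 47, 78, 2, 39, 42])
find_max([10, 9, 47, 78, 2, 39, 42]): compare 10 with find_max([9, 47, 78, 2, 39, 42])
find_max([9, 47, 78, 2, 39, 42]): compare 9 with find_max([47, 78, 2, 39, 42])
find_max([47, 78, 2, 39, 42]): compare 47 with find_max([78, 2, 39, 42])
find_max([78, 2, 39, 42]): compare 78 with find_max([2, 39, 42])
find_max([2, 39, 42]): compare 2 with find_max([39, 42])
find_max([39, 42]): compare 39 with find_max([42])
find_max([42]) = 42  (base case)
Compare 39 with 42 -> 42
Compare 2 with 42 -> 42
Compare 78 with 42 -> 78
Compare 47 with 78 -> 78
Compare 9 with 78 -> 78
Compare 10 with 78 -> 78
Compare 32 with 78 -> 78

78


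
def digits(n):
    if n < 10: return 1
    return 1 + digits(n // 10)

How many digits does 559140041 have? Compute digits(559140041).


digits(559140041) = 1 + digits(55914004)
digits(55914004) = 1 + digits(5591400)
digits(5591400) = 1 + digits(559140)
digits(559140) = 1 + digits(55914)
digits(55914) = 1 + digits(5591)
digits(5591) = 1 + digits(559)
digits(559) = 1 + digits(55)
digits(55) = 1 + digits(5)
digits(5) = 1  (base case: 5 < 10)
Unwinding: 1 + 1 + 1 + 1 + 1 + 1 + 1 + 1 + 1 = 9

9


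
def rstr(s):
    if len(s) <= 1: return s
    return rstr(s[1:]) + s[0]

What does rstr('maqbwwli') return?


rstr('maqbwwli') = rstr('aqbwwli') + 'm'
rstr('aqbwwli') = rstr('qbwwli') + 'a'
rstr('qbwwli') = rstr('bwwli') + 'q'
rstr('bwwli') = rstr('wwli') + 'b'
rstr('wwli') = rstr('wli') + 'w'
rstr('wli') = rstr('li') + 'w'
rstr('li') = rstr('i') + 'l'
rstr('i') = 'i'  (base case)
Concatenating: 'i' + 'l' + 'w' + 'w' + 'b' + 'q' + 'a' + 'm' = 'ilwwbqam'

ilwwbqam


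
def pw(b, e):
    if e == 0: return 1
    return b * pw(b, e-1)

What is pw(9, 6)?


pw(9, 6)
= 9 * pw(9, 5)
= 9 * 9 * pw(9, 4)
= 9 * 9 * 9 * pw(9, 3)
= 9 * 9 * 9 * 9 * pw(9, 2)
= 9 * 9 * 9 * 9 * 9 * pw(9, 1)
= 9 * 9 * 9 * 9 * 9 * 9 * pw(9, 0)
= 9 * 9 * 9 * 9 * 9 * 9 * 1
= 531441

531441


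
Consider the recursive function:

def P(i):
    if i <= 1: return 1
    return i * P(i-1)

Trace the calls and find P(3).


P(3)
= 3 * P(2)
= 3 * 2 * P(1)
= 3 * 2 * 1
= 6

6


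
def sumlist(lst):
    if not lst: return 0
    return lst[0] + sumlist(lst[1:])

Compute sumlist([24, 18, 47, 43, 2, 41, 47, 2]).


sumlist([24, 18, 47, 43, 2, 41, 47, 2]) = 24 + sumlist([18, 47, 43, 2, 41, 47, 2])
sumlist([18, 47, 43, 2, 41, 47, 2]) = 18 + sumlist([47, 43, 2, 41, 47, 2])
sumlist([47, 43, 2, 41, 47, 2]) = 47 + sumlist([43, 2, 41, 47, 2])
sumlist([43, 2, 41, 47, 2]) = 43 + sumlist([2, 41, 47, 2])
sumlist([2, 41, 47, 2]) = 2 + sumlist([41, 47, 2])
sumlist([41, 47, 2]) = 41 + sumlist([47, 2])
sumlist([47, 2]) = 47 + sumlist([2])
sumlist([2]) = 2 + sumlist([])
sumlist([]) = 0  (base case)
Total: 24 + 18 + 47 + 43 + 2 + 41 + 47 + 2 + 0 = 224

224


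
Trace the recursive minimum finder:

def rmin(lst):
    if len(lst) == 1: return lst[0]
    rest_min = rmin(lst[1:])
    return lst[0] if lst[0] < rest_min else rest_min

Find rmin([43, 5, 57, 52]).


rmin([43, 5, 57, 52]): compare 43 with rmin([5, 57, 52])
rmin([5, 57, 52]): compare 5 with rmin([57, 52])
rmin([57, 52]): compare 57 with rmin([52])
rmin([52]) = 52  (base case)
Compare 57 with 52 -> 52
Compare 5 with 52 -> 5
Compare 43 with 5 -> 5

5


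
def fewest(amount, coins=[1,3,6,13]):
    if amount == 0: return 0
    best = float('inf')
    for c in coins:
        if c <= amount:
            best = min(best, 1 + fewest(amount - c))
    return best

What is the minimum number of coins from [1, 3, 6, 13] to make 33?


Building up with DP:
fewest(0) = 0
fewest(1) = min(1+fewest(0)=1+0=1) = 1
fewest(2) = min(1+fewest(1)=1+1=2) = 2
fewest(3) = min(1+fewest(2)=1+2=3, 1+fewest(0)=1+0=1) = 1
fewest(4) = min(1+fewest(3)=1+1=2, 1+fewest(1)=1+1=2) = 2
fewest(5) = min(1+fewest(4)=1+2=3, 1+fewest(2)=1+2=3) = 3
fewest(6) = min(1+fewest(5)=1+3=4, 1+fewest(3)=1+1=2, 1+fewest(0)=1+0=1) = 1
fewest(7) = min(1+fewest(6)=1+1=2, 1+fewest(4)=1+2=3, 1+fewest(1)=1+1=2) = 2
fewest(8) = min(1+fewest(7)=1+2=3, 1+fewest(5)=1+3=4, 1+fewest(2)=1+2=3) = 3
fewest(9) = min(1+fewest(8)=1+3=4, 1+fewest(6)=1+1=2, 1+fewest(3)=1+1=2) = 2
fewest(10) = min(1+fewest(9)=1+2=3, 1+fewest(7)=1+2=3, 1+fewest(4)=1+2=3) = 3
fewest(11) = min(1+fewest(10)=1+3=4, 1+fewest(8)=1+3=4, 1+fewest(5)=1+3=4) = 4
fewest(12) = min(1+fewest(11)=1+4=5, 1+fewest(9)=1+2=3, 1+fewest(6)=1+1=2) = 2
fewest(13) = min(1+fewest(12)=1+2=3, 1+fewest(10)=1+3=4, 1+fewest(7)=1+2=3, 1+fewest(0)=1+0=1) = 1
fewest(14) = min(1+fewest(13)=1+1=2, 1+fewest(11)=1+4=5, 1+fewest(8)=1+3=4, 1+fewest(1)=1+1=2) = 2
fewest(15) = min(1+fewest(14)=1+2=3, 1+fewest(12)=1+2=3, 1+fewest(9)=1+2=3, 1+fewest(2)=1+2=3) = 3
fewest(16) = min(1+fewest(15)=1+3=4, 1+fewest(13)=1+1=2, 1+fewest(10)=1+3=4, 1+fewest(3)=1+1=2) = 2
fewest(17) = min(1+fewest(16)=1+2=3, 1+fewest(14)=1+2=3, 1+fewest(11)=1+4=5, 1+fewest(4)=1+2=3) = 3
fewest(18) = min(1+fewest(17)=1+3=4, 1+fewest(15)=1+3=4, 1+fewest(12)=1+2=3, 1+fewest(5)=1+3=4) = 3
fewest(19) = min(1+fewest(18)=1+3=4, 1+fewest(16)=1+2=3, 1+fewest(13)=1+1=2, 1+fewest(6)=1+1=2) = 2
fewest(20) = min(1+fewest(19)=1+2=3, 1+fewest(17)=1+3=4, 1+fewest(14)=1+2=3, 1+fewest(7)=1+2=3) = 3
fewest(21) = min(1+fewest(20)=1+3=4, 1+fewest(18)=1+3=4, 1+fewest(15)=1+3=4, 1+fewest(8)=1+3=4) = 4
fewest(22) = min(1+fewest(21)=1+4=5, 1+fewest(19)=1+2=3, 1+fewest(16)=1+2=3, 1+fewest(9)=1+2=3) = 3
fewest(23) = min(1+fewest(22)=1+3=4, 1+fewest(20)=1+3=4, 1+fewest(17)=1+3=4, 1+fewest(10)=1+3=4) = 4
fewest(24) = min(1+fewest(23)=1+4=5, 1+fewest(21)=1+4=5, 1+fewest(18)=1+3=4, 1+fewest(11)=1+4=5) = 4
fewest(25) = min(1+fewest(24)=1+4=5, 1+fewest(22)=1+3=4, 1+fewest(19)=1+2=3, 1+fewest(12)=1+2=3) = 3
fewest(26) = min(1+fewest(25)=1+3=4, 1+fewest(23)=1+4=5, 1+fewest(20)=1+3=4, 1+fewest(13)=1+1=2) = 2
fewest(27) = min(1+fewest(26)=1+2=3, 1+fewest(24)=1+4=5, 1+fewest(21)=1+4=5, 1+fewest(14)=1+2=3) = 3
fewest(28) = min(1+fewest(27)=1+3=4, 1+fewest(25)=1+3=4, 1+fewest(22)=1+3=4, 1+fewest(15)=1+3=4) = 4
fewest(29) = min(1+fewest(28)=1+4=5, 1+fewest(26)=1+2=3, 1+fewest(23)=1+4=5, 1+fewest(16)=1+2=3) = 3
fewest(30) = min(1+fewest(29)=1+3=4, 1+fewest(27)=1+3=4, 1+fewest(24)=1+4=5, 1+fewest(17)=1+3=4) = 4
fewest(31) = min(1+fewest(30)=1+4=5, 1+fewest(28)=1+4=5, 1+fewest(25)=1+3=4, 1+fewest(18)=1+3=4) = 4
fewest(32) = min(1+fewest(31)=1+4=5, 1+fewest(29)=1+3=4, 1+fewest(26)=1+2=3, 1+fewest(19)=1+2=3) = 3
fewest(33) = min(1+fewest(32)=1+3=4, 1+fewest(30)=1+4=5, 1+fewest(27)=1+3=4, 1+fewest(20)=1+3=4) = 4

4


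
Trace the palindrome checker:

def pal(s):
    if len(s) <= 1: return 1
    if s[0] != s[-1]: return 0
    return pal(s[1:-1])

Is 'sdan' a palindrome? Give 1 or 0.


pal('sdan'): s[0]='s' != s[-1]='n' -> return 0
Result: 0 (not a palindrome)

0


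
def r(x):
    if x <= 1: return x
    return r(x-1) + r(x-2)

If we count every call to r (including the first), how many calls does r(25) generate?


Let C(n) = total calls for r(n)
C(0) = 1, C(1) = 1
C(2) = 1 + C(1) + C(0) = 1 + 1 + 1 = 3
C(3) = 1 + C(2) + C(1) = 1 + 3 + 1 = 5
C(4) = 1 + C(3) + C(2) = 1 + 5 + 3 = 9
C(5) = 1 + C(4) + C(3) = 1 + 9 + 5 = 15
C(6) = 1 + C(5) + C(4) = 1 + 15 + 9 = 25
C(7) = 1 + C(6) + C(5) = 1 + 25 + 15 = 41
C(8) = 1 + C(7) + C(6) = 1 + 41 + 25 = 67
C(9) = 1 + C(8) + C(7) = 1 + 67 + 41 = 109
C(10) = 1 + C(9) + C(8) = 1 + 109 + 67 = 177
C(11) = 1 + C(10) + C(9) = 1 + 177 + 109 = 287
C(12) = 1 + C(11) + C(10) = 1 + 287 + 177 = 465
C(13) = 1 + C(12) + C(11) = 1 + 465 + 287 = 753
C(14) = 1 + C(13) + C(12) = 1 + 753 + 465 = 1219
C(15) = 1 + C(14) + C(13) = 1 + 1219 + 753 = 1973
C(16) = 1 + C(15) + C(14) = 1 + 1973 + 1219 = 3193
C(17) = 1 + C(16) + C(15) = 1 + 3193 + 1973 = 5167
C(18) = 1 + C(17) + C(16) = 1 + 5167 + 3193 = 8361
C(19) = 1 + C(18) + C(17) = 1 + 8361 + 5167 = 13529
C(20) = 1 + C(19) + C(18) = 1 + 13529 + 8361 = 21891
C(21) = 1 + C(20) + C(19) = 1 + 21891 + 13529 = 35421
C(22) = 1 + C(21) + C(20) = 1 + 35421 + 21891 = 57313
C(23) = 1 + C(22) + C(21) = 1 + 57313 + 35421 = 92735
C(24) = 1 + C(23) + C(22) = 1 + 92735 + 57313 = 150049
C(25) = 1 + C(24) + C(23) = 1 + 150049 + 92735 = 242785

242785


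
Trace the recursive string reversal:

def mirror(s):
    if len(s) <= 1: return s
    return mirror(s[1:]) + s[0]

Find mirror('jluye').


mirror('jluye') = mirror('luye') + 'j'
mirror('luye') = mirror('uye') + 'l'
mirror('uye') = mirror('ye') + 'u'
mirror('ye') = mirror('e') + 'y'
mirror('e') = 'e'  (base case)
Concatenating: 'e' + 'y' + 'u' + 'l' + 'j' = 'eyulj'

eyulj


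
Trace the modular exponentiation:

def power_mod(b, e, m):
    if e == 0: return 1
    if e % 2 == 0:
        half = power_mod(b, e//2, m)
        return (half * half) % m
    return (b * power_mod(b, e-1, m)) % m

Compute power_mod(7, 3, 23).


power_mod(7, 3, 23): e is odd, compute power_mod(7, 2, 23)
  power_mod(7, 2, 23): e is even, compute power_mod(7, 1, 23)
    power_mod(7, 1, 23): e is odd, compute power_mod(7, 0, 23)
      power_mod(7, 0, 23) = 1
    (7 * 1) % 23 = 7
  half=7, (7*7) % 23 = 3
(7 * 3) % 23 = 21

21


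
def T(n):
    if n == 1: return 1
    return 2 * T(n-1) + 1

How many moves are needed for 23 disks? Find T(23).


T(23) = 2 * T(22) + 1
T(22) = 2 * T(21) + 1
T(21) = 2 * T(20) + 1
T(20) = 2 * T(19) + 1
T(19) = 2 * T(18) + 1
T(18) = 2 * T(17) + 1
T(17) = 2 * T(16) + 1
T(16) = 2 * T(15) + 1
T(15) = 2 * T(14) + 1
T(14) = 2 * T(13) + 1
T(13) = 2 * T(12) + 1
T(12) = 2 * T(11) + 1
T(11) = 2 * T(10) + 1
T(10) = 2 * T(9) + 1
T(9) = 2 * T(8) + 1
T(8) = 2 * T(7) + 1
T(7) = 2 * T(6) + 1
T(6) = 2 * T(5) + 1
T(5) = 2 * T(4) + 1
T(4) = 2 * T(3) + 1
T(3) = 2 * T(2) + 1
T(2) = 2 * T(1) + 1
T(1) = 1  (base case)
T(2) = 2 * 1 + 1 = 3
T(3) = 2 * 3 + 1 = 7
T(4) = 2 * 7 + 1 = 15
T(5) = 2 * 15 + 1 = 31
T(6) = 2 * 31 + 1 = 63
T(7) = 2 * 63 + 1 = 127
T(8) = 2 * 127 + 1 = 255
T(9) = 2 * 255 + 1 = 511
T(10) = 2 * 511 + 1 = 1023
T(11) = 2 * 1023 + 1 = 2047
T(12) = 2 * 2047 + 1 = 4095
T(13) = 2 * 4095 + 1 = 8191
T(14) = 2 * 8191 + 1 = 16383
T(15) = 2 * 16383 + 1 = 32767
T(16) = 2 * 32767 + 1 = 65535
T(17) = 2 * 65535 + 1 = 131071
T(18) = 2 * 131071 + 1 = 262143
T(19) = 2 * 262143 + 1 = 524287
T(20) = 2 * 524287 + 1 = 1048575
T(21) = 2 * 1048575 + 1 = 2097151
T(22) = 2 * 2097151 + 1 = 4194303
T(23) = 2 * 4194303 + 1 = 8388607

8388607


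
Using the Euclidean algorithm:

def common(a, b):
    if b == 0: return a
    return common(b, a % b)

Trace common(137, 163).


common(137, 163) = common(163, 137)
common(163, 137) = common(137, 26)
common(137, 26) = common(26, 7)
common(26, 7) = common(7, 5)
common(7, 5) = common(5, 2)
common(5, 2) = common(2, 1)
common(2, 1) = common(1, 0)
common(1, 0) = 1  (base case)

1


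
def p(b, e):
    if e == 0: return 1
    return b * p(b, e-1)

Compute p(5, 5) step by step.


p(5, 5)
= 5 * p(5, 4)
= 5 * 5 * p(5, 3)
= 5 * 5 * 5 * p(5, 2)
= 5 * 5 * 5 * 5 * p(5, 1)
= 5 * 5 * 5 * 5 * 5 * p(5, 0)
= 5 * 5 * 5 * 5 * 5 * 1
= 3125

3125


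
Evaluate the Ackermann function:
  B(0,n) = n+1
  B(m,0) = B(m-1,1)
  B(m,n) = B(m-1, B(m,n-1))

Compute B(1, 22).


B(1, 22) = B(0, B(1, 21))
  B(1, 21) = B(0, B(1, 20))
    B(1, 20) = B(0, B(1, 19))
      B(1, 19) = B(0, B(1, 18))
        B(1, 18) = B(0, B(1, 17))
          B(1, 17) = B(0, B(1, 16))
          B(1, 16) = B(0, B(1, 15))
          B(1, 15) = B(0, B(1, 14))
          B(1, 14) = B(0, B(1, 13))
          B(1, 13) = B(0, B(1, 12))
          B(1, 12) = B(0, B(1, 11))
          B(1, 11) = B(0, B(1, 10))
          B(1, 10) = B(0, B(1, 9))
          B(1, 9) = B(0, B(1, 8))
          B(1, 8) = B(0, B(1, 7))
          B(1, 7) = B(0, B(1, 6))
          B(1, 6) = B(0, B(1, 5))
          B(1, 5) = B(0, B(1, 4))
          B(1, 4) = B(0, B(1, 3))
          B(1, 3) = B(0, B(1, 2))
          B(1, 2) = B(0, B(1, 1))
          B(1, 1) = B(0, B(1, 0))
          B(1, 0) = B(0, 1)
          B(0, 1) = 2
            = B(0, 2)
... (trace truncated)
Result: B(1, 22) = 24

24


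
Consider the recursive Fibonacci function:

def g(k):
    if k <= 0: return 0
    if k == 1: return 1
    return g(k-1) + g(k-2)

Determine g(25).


Computing g(25) bottom-up:
g(0) = 0
g(1) = 1
g(2) = g(1) + g(0) = 1 + 0 = 1
g(3) = g(2) + g(1) = 1 + 1 = 2
g(4) = g(3) + g(2) = 2 + 1 = 3
g(5) = g(4) + g(3) = 3 + 2 = 5
g(6) = g(5) + g(4) = 5 + 3 = 8
g(7) = g(6) + g(5) = 8 + 5 = 13
g(8) = g(7) + g(6) = 13 + 8 = 21
g(9) = g(8) + g(7) = 21 + 13 = 34
g(10) = g(9) + g(8) = 34 + 21 = 55
g(11) = g(10) + g(9) = 55 + 34 = 89
g(12) = g(11) + g(10) = 89 + 55 = 144
g(13) = g(12) + g(11) = 144 + 89 = 233
g(14) = g(13) + g(12) = 233 + 144 = 377
g(15) = g(14) + g(13) = 377 + 233 = 610
g(16) = g(15) + g(14) = 610 + 377 = 987
g(17) = g(16) + g(15) = 987 + 610 = 1597
g(18) = g(17) + g(16) = 1597 + 987 = 2584
g(19) = g(18) + g(17) = 2584 + 1597 = 4181
g(20) = g(19) + g(18) = 4181 + 2584 = 6765
g(21) = g(20) + g(19) = 6765 + 4181 = 10946
g(22) = g(21) + g(20) = 10946 + 6765 = 17711
g(23) = g(22) + g(21) = 17711 + 10946 = 28657
g(24) = g(23) + g(22) = 28657 + 17711 = 46368
g(25) = g(24) + g(23) = 46368 + 28657 = 75025

75025


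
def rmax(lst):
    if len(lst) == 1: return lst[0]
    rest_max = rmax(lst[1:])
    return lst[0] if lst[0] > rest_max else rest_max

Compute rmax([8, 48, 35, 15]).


rmax([8, 48, 35, 15]): compare 8 with rmax([48, 35, 15])
rmax([48, 35, 15]): compare 48 with rmax([35, 15])
rmax([35, 15]): compare 35 with rmax([15])
rmax([15]) = 15  (base case)
Compare 35 with 15 -> 35
Compare 48 with 35 -> 48
Compare 8 with 48 -> 48

48


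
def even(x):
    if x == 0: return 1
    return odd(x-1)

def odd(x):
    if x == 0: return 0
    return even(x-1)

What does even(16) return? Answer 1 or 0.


even(16) = odd(15)
odd(15) = even(14)
even(14) = odd(13)
odd(13) = even(12)
even(12) = odd(11)
odd(11) = even(10)
even(10) = odd(9)
odd(9) = even(8)
even(8) = odd(7)
odd(7) = even(6)
even(6) = odd(5)
odd(5) = even(4)
even(4) = odd(3)
odd(3) = even(2)
even(2) = odd(1)
odd(1) = even(0)
even(0) = 1  (base case)
Result: 1

1


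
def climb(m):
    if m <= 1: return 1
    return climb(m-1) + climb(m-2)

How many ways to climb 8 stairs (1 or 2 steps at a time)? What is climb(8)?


Building up from base cases:
climb(0) = 1
climb(1) = 1
climb(2) = climb(1) + climb(0) = 1 + 1 = 2
climb(3) = climb(2) + climb(1) = 2 + 1 = 3
climb(4) = climb(3) + climb(2) = 3 + 2 = 5
climb(5) = climb(4) + climb(3) = 5 + 3 = 8
climb(6) = climb(5) + climb(4) = 8 + 5 = 13
climb(7) = climb(6) + climb(5) = 13 + 8 = 21
climb(8) = climb(7) + climb(6) = 21 + 13 = 34

34


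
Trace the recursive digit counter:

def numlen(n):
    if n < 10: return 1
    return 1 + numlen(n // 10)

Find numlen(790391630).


numlen(790391630) = 1 + numlen(79039163)
numlen(79039163) = 1 + numlen(7903916)
numlen(7903916) = 1 + numlen(790391)
numlen(790391) = 1 + numlen(79039)
numlen(79039) = 1 + numlen(7903)
numlen(7903) = 1 + numlen(790)
numlen(790) = 1 + numlen(79)
numlen(79) = 1 + numlen(7)
numlen(7) = 1  (base case: 7 < 10)
Unwinding: 1 + 1 + 1 + 1 + 1 + 1 + 1 + 1 + 1 = 9

9


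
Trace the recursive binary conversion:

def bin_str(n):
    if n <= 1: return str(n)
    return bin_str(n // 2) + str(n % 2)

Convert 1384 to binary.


bin_str(1384) = bin_str(692) + '0'
bin_str(692) = bin_str(346) + '0'
bin_str(346) = bin_str(173) + '0'
bin_str(173) = bin_str(86) + '1'
bin_str(86) = bin_str(43) + '0'
bin_str(43) = bin_str(21) + '1'
bin_str(21) = bin_str(10) + '1'
bin_str(10) = bin_str(5) + '0'
bin_str(5) = bin_str(2) + '1'
bin_str(2) = bin_str(1) + '0'
bin_str(1) = '1'  (base case)
Concatenating: '1' + '0' + '1' + '0' + '1' + '1' + '0' + '1' + '0' + '0' + '0' = '10101101000'

10101101000


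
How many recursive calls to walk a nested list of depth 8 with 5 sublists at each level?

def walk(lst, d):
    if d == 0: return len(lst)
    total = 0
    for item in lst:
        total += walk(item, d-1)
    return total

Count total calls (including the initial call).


At depth 0 (root): 1 call
At depth 1: each of 1 parents calls walk on 5 children = 5 calls
At depth 2: each of 5 parents calls walk on 5 children = 25 calls
At depth 3: each of 25 parents calls walk on 5 children = 125 calls
At depth 4: each of 125 parents calls walk on 5 children = 625 calls
At depth 5: each of 625 parents calls walk on 5 children = 3125 calls
At depth 6: each of 3125 parents calls walk on 5 children = 15625 calls
At depth 7: each of 15625 parents calls walk on 5 children = 78125 calls
At depth 8: each of 78125 parents calls walk on 5 children = 390625 calls
Total: 1 + 5 + 25 + 125 + 625 + 3125 + 15625 + 78125 + 390625 = 488281

488281


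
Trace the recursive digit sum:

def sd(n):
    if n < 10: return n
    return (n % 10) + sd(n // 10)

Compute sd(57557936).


sd(57557936) = 6 + sd(5755793)
sd(5755793) = 3 + sd(575579)
sd(575579) = 9 + sd(57557)
sd(57557) = 7 + sd(5755)
sd(5755) = 5 + sd(575)
sd(575) = 5 + sd(57)
sd(57) = 7 + sd(5)
sd(5) = 5  (base case)
Total: 6 + 3 + 9 + 7 + 5 + 5 + 7 + 5 = 47

47


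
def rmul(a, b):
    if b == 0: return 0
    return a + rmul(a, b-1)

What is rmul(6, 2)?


rmul(6, 2) = 6 + rmul(6, 1)
rmul(6, 1) = 6 + rmul(6, 0)
rmul(6, 0) = 0  (base case)
Total: 6 + 6 + 0 = 12

12


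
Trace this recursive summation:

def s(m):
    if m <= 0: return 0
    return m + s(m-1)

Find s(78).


s(78)
= 78 + 77 + 76 + 75 + 74 + 73 + 72 + 71 + 70 + 69 + 68 + 67 + 66 + 65 + 64 + 63 + 62 + 61 + 60 + 59 + 58 + 57 + 56 + 55 + 54 + 53 + 52 + 51 + 50 + 49 + 48 + 47 + 46 + 45 + 44 + 43 + 42 + 41 + 40 + 39 + 38 + 37 + 36 + 35 + 34 + 33 + 32 + 31 + 30 + 29 + 28 + 27 + 26 + 25 + 24 + 23 + 22 + 21 + 20 + 19 + 18 + 17 + 16 + 15 + 14 + 13 + 12 + 11 + 10 + 9 + 8 + 7 + 6 + 5 + 4 + 3 + 2 + 1 + s(0)
= 78 + 77 + 76 + 75 + 74 + 73 + 72 + 71 + 70 + 69 + 68 + 67 + 66 + 65 + 64 + 63 + 62 + 61 + 60 + 59 + 58 + 57 + 56 + 55 + 54 + 53 + 52 + 51 + 50 + 49 + 48 + 47 + 46 + 45 + 44 + 43 + 42 + 41 + 40 + 39 + 38 + 37 + 36 + 35 + 34 + 33 + 32 + 31 + 30 + 29 + 28 + 27 + 26 + 25 + 24 + 23 + 22 + 21 + 20 + 19 + 18 + 17 + 16 + 15 + 14 + 13 + 12 + 11 + 10 + 9 + 8 + 7 + 6 + 5 + 4 + 3 + 2 + 1 + 0
= 3081

3081


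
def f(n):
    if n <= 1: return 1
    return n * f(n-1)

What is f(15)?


f(15)
= 15 * f(14)
= 15 * 14 * f(13)
= 15 * 14 * 13 * f(12)
= 15 * 14 * 13 * 12 * f(11)
= 15 * 14 * 13 * 12 * 11 * f(10)
= 15 * 14 * 13 * 12 * 11 * 10 * f(9)
= 15 * 14 * 13 * 12 * 11 * 10 * 9 * f(8)
= 15 * 14 * 13 * 12 * 11 * 10 * 9 * 8 * f(7)
= 15 * 14 * 13 * 12 * 11 * 10 * 9 * 8 * 7 * f(6)
= 15 * 14 * 13 * 12 * 11 * 10 * 9 * 8 * 7 * 6 * f(5)
= 15 * 14 * 13 * 12 * 11 * 10 * 9 * 8 * 7 * 6 * 5 * f(4)
= 15 * 14 * 13 * 12 * 11 * 10 * 9 * 8 * 7 * 6 * 5 * 4 * f(3)
= 15 * 14 * 13 * 12 * 11 * 10 * 9 * 8 * 7 * 6 * 5 * 4 * 3 * f(2)
= 15 * 14 * 13 * 12 * 11 * 10 * 9 * 8 * 7 * 6 * 5 * 4 * 3 * 2 * f(1)
= 15 * 14 * 13 * 12 * 11 * 10 * 9 * 8 * 7 * 6 * 5 * 4 * 3 * 2 * 1
= 1307674368000

1307674368000


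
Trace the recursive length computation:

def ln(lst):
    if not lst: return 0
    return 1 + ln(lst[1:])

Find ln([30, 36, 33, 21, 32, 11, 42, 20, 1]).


ln([30, 36, 33, 21, 32, 11, 42, 20, 1]) = 1 + ln([36, 33, 21, 32, 11, 42, 20, 1])
ln([36, 33, 21, 32, 11, 42, 20, 1]) = 1 + ln([33, 21, 32, 11, 42, 20, 1])
ln([33, 21, 32, 11, 42, 20, 1]) = 1 + ln([21, 32, 11, 42, 20, 1])
ln([21, 32, 11, 42, 20, 1]) = 1 + ln([32, 11, 42, 20, 1])
ln([32, 11, 42, 20, 1]) = 1 + ln([11, 42, 20, 1])
ln([11, 42, 20, 1]) = 1 + ln([42, 20, 1])
ln([42, 20, 1]) = 1 + ln([20, 1])
ln([20, 1]) = 1 + ln([1])
ln([1]) = 1 + ln([])
ln([]) = 0  (base case)
Unwinding: 1 + 1 + 1 + 1 + 1 + 1 + 1 + 1 + 1 + 0 = 9

9


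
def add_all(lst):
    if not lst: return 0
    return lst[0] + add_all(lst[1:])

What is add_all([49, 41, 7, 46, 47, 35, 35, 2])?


add_all([49, 41, 7, 46, 47, 35, 35, 2]) = 49 + add_all([41, 7, 46, 47, 35, 35, 2])
add_all([41, 7, 46, 47, 35, 35, 2]) = 41 + add_all([7, 46, 47, 35, 35, 2])
add_all([7, 46, 47, 35, 35, 2]) = 7 + add_all([46, 47, 35, 35, 2])
add_all([46, 47, 35, 35, 2]) = 46 + add_all([47, 35, 35, 2])
add_all([47, 35, 35, 2]) = 47 + add_all([35, 35, 2])
add_all([35, 35, 2]) = 35 + add_all([35, 2])
add_all([35, 2]) = 35 + add_all([2])
add_all([2]) = 2 + add_all([])
add_all([]) = 0  (base case)
Total: 49 + 41 + 7 + 46 + 47 + 35 + 35 + 2 + 0 = 262

262


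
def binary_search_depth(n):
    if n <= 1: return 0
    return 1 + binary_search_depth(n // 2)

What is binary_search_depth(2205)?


2205 / 2 = 1102
1102 / 2 = 551
551 / 2 = 275
275 / 2 = 137
137 / 2 = 68
68 / 2 = 34
34 / 2 = 17
17 / 2 = 8
8 / 2 = 4
4 / 2 = 2
2 / 2 = 1
Reached 1 after 11 halvings

11


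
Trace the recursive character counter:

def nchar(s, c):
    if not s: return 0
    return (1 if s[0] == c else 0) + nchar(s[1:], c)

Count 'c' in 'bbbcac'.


s[0]='b' != 'c' -> 0
s[0]='b' != 'c' -> 0
s[0]='b' != 'c' -> 0
s[0]='c' == 'c' -> 1
s[0]='a' != 'c' -> 0
s[0]='c' == 'c' -> 1
Sum: 0 + 0 + 0 + 1 + 0 + 1 = 2

2


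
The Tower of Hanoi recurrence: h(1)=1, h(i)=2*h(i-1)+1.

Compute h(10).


h(10) = 2 * h(9) + 1
h(9) = 2 * h(8) + 1
h(8) = 2 * h(7) + 1
h(7) = 2 * h(6) + 1
h(6) = 2 * h(5) + 1
h(5) = 2 * h(4) + 1
h(4) = 2 * h(3) + 1
h(3) = 2 * h(2) + 1
h(2) = 2 * h(1) + 1
h(1) = 1  (base case)
h(2) = 2 * 1 + 1 = 3
h(3) = 2 * 3 + 1 = 7
h(4) = 2 * 7 + 1 = 15
h(5) = 2 * 15 + 1 = 31
h(6) = 2 * 31 + 1 = 63
h(7) = 2 * 63 + 1 = 127
h(8) = 2 * 127 + 1 = 255
h(9) = 2 * 255 + 1 = 511
h(10) = 2 * 511 + 1 = 1023

1023


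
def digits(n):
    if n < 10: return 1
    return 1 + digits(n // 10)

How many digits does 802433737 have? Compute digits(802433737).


digits(802433737) = 1 + digits(80243373)
digits(80243373) = 1 + digits(8024337)
digits(8024337) = 1 + digits(802433)
digits(802433) = 1 + digits(80243)
digits(80243) = 1 + digits(8024)
digits(8024) = 1 + digits(802)
digits(802) = 1 + digits(80)
digits(80) = 1 + digits(8)
digits(8) = 1  (base case: 8 < 10)
Unwinding: 1 + 1 + 1 + 1 + 1 + 1 + 1 + 1 + 1 = 9

9


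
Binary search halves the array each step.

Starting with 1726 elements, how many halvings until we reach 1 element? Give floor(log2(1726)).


1726 / 2 = 863
863 / 2 = 431
431 / 2 = 215
215 / 2 = 107
107 / 2 = 53
53 / 2 = 26
26 / 2 = 13
13 / 2 = 6
6 / 2 = 3
3 / 2 = 1
Reached 1 after 10 halvings

10


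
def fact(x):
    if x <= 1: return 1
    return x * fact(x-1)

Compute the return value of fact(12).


fact(12)
= 12 * fact(11)
= 12 * 11 * fact(10)
= 12 * 11 * 10 * fact(9)
= 12 * 11 * 10 * 9 * fact(8)
= 12 * 11 * 10 * 9 * 8 * fact(7)
= 12 * 11 * 10 * 9 * 8 * 7 * fact(6)
= 12 * 11 * 10 * 9 * 8 * 7 * 6 * fact(5)
= 12 * 11 * 10 * 9 * 8 * 7 * 6 * 5 * fact(4)
= 12 * 11 * 10 * 9 * 8 * 7 * 6 * 5 * 4 * fact(3)
= 12 * 11 * 10 * 9 * 8 * 7 * 6 * 5 * 4 * 3 * fact(2)
= 12 * 11 * 10 * 9 * 8 * 7 * 6 * 5 * 4 * 3 * 2 * fact(1)
= 12 * 11 * 10 * 9 * 8 * 7 * 6 * 5 * 4 * 3 * 2 * 1
= 479001600

479001600


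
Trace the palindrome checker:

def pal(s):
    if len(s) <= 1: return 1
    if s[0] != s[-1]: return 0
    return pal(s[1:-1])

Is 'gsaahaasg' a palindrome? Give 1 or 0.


pal('gsaahaasg'): s[0]='g' == s[-1]='g' -> check pal('saahaas')
pal('saahaas'): s[0]='s' == s[-1]='s' -> check pal('aahaa')
pal('aahaa'): s[0]='a' == s[-1]='a' -> check pal('aha')
pal('aha'): s[0]='a' == s[-1]='a' -> check pal('h')
pal('h'): len <= 1 -> return 1  (base case)
Result: 1 (palindrome)

1


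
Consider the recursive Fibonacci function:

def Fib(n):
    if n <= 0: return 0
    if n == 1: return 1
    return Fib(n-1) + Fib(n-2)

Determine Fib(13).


Computing Fib(13) bottom-up:
Fib(0) = 0
Fib(1) = 1
Fib(2) = Fib(1) + Fib(0) = 1 + 0 = 1
Fib(3) = Fib(2) + Fib(1) = 1 + 1 = 2
Fib(4) = Fib(3) + Fib(2) = 2 + 1 = 3
Fib(5) = Fib(4) + Fib(3) = 3 + 2 = 5
Fib(6) = Fib(5) + Fib(4) = 5 + 3 = 8
Fib(7) = Fib(6) + Fib(5) = 8 + 5 = 13
Fib(8) = Fib(7) + Fib(6) = 13 + 8 = 21
Fib(9) = Fib(8) + Fib(7) = 21 + 13 = 34
Fib(10) = Fib(9) + Fib(8) = 34 + 21 = 55
Fib(11) = Fib(10) + Fib(9) = 55 + 34 = 89
Fib(12) = Fib(11) + Fib(10) = 89 + 55 = 144
Fib(13) = Fib(12) + Fib(11) = 144 + 89 = 233

233


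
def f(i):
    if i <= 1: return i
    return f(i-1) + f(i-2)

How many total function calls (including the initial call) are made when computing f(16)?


Let C(n) = total calls for f(n)
C(0) = 1, C(1) = 1
C(2) = 1 + C(1) + C(0) = 1 + 1 + 1 = 3
C(3) = 1 + C(2) + C(1) = 1 + 3 + 1 = 5
C(4) = 1 + C(3) + C(2) = 1 + 5 + 3 = 9
C(5) = 1 + C(4) + C(3) = 1 + 9 + 5 = 15
C(6) = 1 + C(5) + C(4) = 1 + 15 + 9 = 25
C(7) = 1 + C(6) + C(5) = 1 + 25 + 15 = 41
C(8) = 1 + C(7) + C(6) = 1 + 41 + 25 = 67
C(9) = 1 + C(8) + C(7) = 1 + 67 + 41 = 109
C(10) = 1 + C(9) + C(8) = 1 + 109 + 67 = 177
C(11) = 1 + C(10) + C(9) = 1 + 177 + 109 = 287
C(12) = 1 + C(11) + C(10) = 1 + 287 + 177 = 465
C(13) = 1 + C(12) + C(11) = 1 + 465 + 287 = 753
C(14) = 1 + C(13) + C(12) = 1 + 753 + 465 = 1219
C(15) = 1 + C(14) + C(13) = 1 + 1219 + 753 = 1973
C(16) = 1 + C(15) + C(14) = 1 + 1973 + 1219 = 3193

3193


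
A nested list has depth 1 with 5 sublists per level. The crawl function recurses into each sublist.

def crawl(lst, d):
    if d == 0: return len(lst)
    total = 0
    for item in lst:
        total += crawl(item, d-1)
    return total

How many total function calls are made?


At depth 0 (root): 1 call
At depth 1: each of 1 parents calls crawl on 5 children = 5 calls
Total: 1 + 5 = 6

6


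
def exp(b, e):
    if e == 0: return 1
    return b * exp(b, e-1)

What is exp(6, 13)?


exp(6, 13)
= 6 * exp(6, 12)
= 6 * 6 * exp(6, 11)
= 6 * 6 * 6 * exp(6, 10)
= 6 * 6 * 6 * 6 * exp(6, 9)
= 6 * 6 * 6 * 6 * 6 * exp(6, 8)
= 6 * 6 * 6 * 6 * 6 * 6 * exp(6, 7)
= 6 * 6 * 6 * 6 * 6 * 6 * 6 * exp(6, 6)
= 6 * 6 * 6 * 6 * 6 * 6 * 6 * 6 * exp(6, 5)
= 6 * 6 * 6 * 6 * 6 * 6 * 6 * 6 * 6 * exp(6, 4)
= 6 * 6 * 6 * 6 * 6 * 6 * 6 * 6 * 6 * 6 * exp(6, 3)
= 6 * 6 * 6 * 6 * 6 * 6 * 6 * 6 * 6 * 6 * 6 * exp(6, 2)
= 6 * 6 * 6 * 6 * 6 * 6 * 6 * 6 * 6 * 6 * 6 * 6 * exp(6, 1)
= 6 * 6 * 6 * 6 * 6 * 6 * 6 * 6 * 6 * 6 * 6 * 6 * 6 * exp(6, 0)
= 6 * 6 * 6 * 6 * 6 * 6 * 6 * 6 * 6 * 6 * 6 * 6 * 6 * 1
= 13060694016

13060694016


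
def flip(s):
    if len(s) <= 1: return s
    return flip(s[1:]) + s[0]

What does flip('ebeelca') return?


flip('ebeelca') = flip('beelca') + 'e'
flip('beelca') = flip('eelca') + 'b'
flip('eelca') = flip('elca') + 'e'
flip('elca') = flip('lca') + 'e'
flip('lca') = flip('ca') + 'l'
flip('ca') = flip('a') + 'c'
flip('a') = 'a'  (base case)
Concatenating: 'a' + 'c' + 'l' + 'e' + 'e' + 'b' + 'e' = 'acleebe'

acleebe


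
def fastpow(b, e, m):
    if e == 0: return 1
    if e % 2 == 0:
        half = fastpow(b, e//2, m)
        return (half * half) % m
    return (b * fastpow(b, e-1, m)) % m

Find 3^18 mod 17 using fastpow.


fastpow(3, 18, 17): e is even, compute fastpow(3, 9, 17)
  fastpow(3, 9, 17): e is odd, compute fastpow(3, 8, 17)
    fastpow(3, 8, 17): e is even, compute fastpow(3, 4, 17)
      fastpow(3, 4, 17): e is even, compute fastpow(3, 2, 17)
        fastpow(3, 2, 17): e is even, compute fastpow(3, 1, 17)
          fastpow(3, 1, 17): e is odd, compute fastpow(3, 0, 17)
          fastpow(3, 0, 17) = 1
          (3 * 1) % 17 = 3
        half=3, (3*3) % 17 = 9
      half=9, (9*9) % 17 = 13
    half=13, (13*13) % 17 = 16
  (3 * 16) % 17 = 14
half=14, (14*14) % 17 = 9

9


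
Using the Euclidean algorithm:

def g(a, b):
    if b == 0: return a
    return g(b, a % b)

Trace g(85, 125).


g(85, 125) = g(125, 85)
g(125, 85) = g(85, 40)
g(85, 40) = g(40, 5)
g(40, 5) = g(5, 0)
g(5, 0) = 5  (base case)

5


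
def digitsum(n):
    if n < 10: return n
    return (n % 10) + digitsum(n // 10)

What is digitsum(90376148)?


digitsum(90376148) = 8 + digitsum(9037614)
digitsum(9037614) = 4 + digitsum(903761)
digitsum(903761) = 1 + digitsum(90376)
digitsum(90376) = 6 + digitsum(9037)
digitsum(9037) = 7 + digitsum(903)
digitsum(903) = 3 + digitsum(90)
digitsum(90) = 0 + digitsum(9)
digitsum(9) = 9  (base case)
Total: 8 + 4 + 1 + 6 + 7 + 3 + 0 + 9 = 38

38


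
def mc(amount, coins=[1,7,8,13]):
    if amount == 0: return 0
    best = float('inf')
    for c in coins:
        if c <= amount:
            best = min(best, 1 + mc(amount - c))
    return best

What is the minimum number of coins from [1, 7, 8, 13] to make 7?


Building up with DP:
mc(0) = 0
mc(1) = min(1+mc(0)=1+0=1) = 1
mc(2) = min(1+mc(1)=1+1=2) = 2
mc(3) = min(1+mc(2)=1+2=3) = 3
mc(4) = min(1+mc(3)=1+3=4) = 4
mc(5) = min(1+mc(4)=1+4=5) = 5
mc(6) = min(1+mc(5)=1+5=6) = 6
mc(7) = min(1+mc(6)=1+6=7, 1+mc(0)=1+0=1) = 1

1


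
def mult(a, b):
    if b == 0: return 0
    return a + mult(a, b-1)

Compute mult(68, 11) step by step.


mult(68, 11) = 68 + mult(68, 10)
mult(68, 10) = 68 + mult(68, 9)
mult(68, 9) = 68 + mult(68, 8)
mult(68, 8) = 68 + mult(68, 7)
mult(68, 7) = 68 + mult(68, 6)
mult(68, 6) = 68 + mult(68, 5)
mult(68, 5) = 68 + mult(68, 4)
mult(68, 4) = 68 + mult(68, 3)
mult(68, 3) = 68 + mult(68, 2)
mult(68, 2) = 68 + mult(68, 1)
mult(68, 1) = 68 + mult(68, 0)
mult(68, 0) = 0  (base case)
Total: 68 + 68 + 68 + 68 + 68 + 68 + 68 + 68 + 68 + 68 + 68 + 0 = 748

748


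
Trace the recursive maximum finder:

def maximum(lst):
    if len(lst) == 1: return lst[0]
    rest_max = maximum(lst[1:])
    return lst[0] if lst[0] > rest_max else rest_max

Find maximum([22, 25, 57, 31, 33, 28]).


maximum([22, 25, 57, 31, 33, 28]): compare 22 with maximum([25, 57, 31, 33, 28])
maximum([25, 57, 31, 33, 28]): compare 25 with maximum([57, 31, 33, 28])
maximum([57, 31, 33, 28]): compare 57 with maximum([31, 33, 28])
maximum([31, 33, 28]): compare 31 with maximum([33, 28])
maximum([33, 28]): compare 33 with maximum([28])
maximum([28]) = 28  (base case)
Compare 33 with 28 -> 33
Compare 31 with 33 -> 33
Compare 57 with 33 -> 57
Compare 25 with 57 -> 57
Compare 22 with 57 -> 57

57


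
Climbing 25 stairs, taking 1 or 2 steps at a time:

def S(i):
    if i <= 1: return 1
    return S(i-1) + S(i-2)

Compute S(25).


Building up from base cases:
S(0) = 1
S(1) = 1
S(2) = S(1) + S(0) = 1 + 1 = 2
S(3) = S(2) + S(1) = 2 + 1 = 3
S(4) = S(3) + S(2) = 3 + 2 = 5
S(5) = S(4) + S(3) = 5 + 3 = 8
S(6) = S(5) + S(4) = 8 + 5 = 13
S(7) = S(6) + S(5) = 13 + 8 = 21
S(8) = S(7) + S(6) = 21 + 13 = 34
S(9) = S(8) + S(7) = 34 + 21 = 55
S(10) = S(9) + S(8) = 55 + 34 = 89
S(11) = S(10) + S(9) = 89 + 55 = 144
S(12) = S(11) + S(10) = 144 + 89 = 233
S(13) = S(12) + S(11) = 233 + 144 = 377
S(14) = S(13) + S(12) = 377 + 233 = 610
S(15) = S(14) + S(13) = 610 + 377 = 987
S(16) = S(15) + S(14) = 987 + 610 = 1597
S(17) = S(16) + S(15) = 1597 + 987 = 2584
S(18) = S(17) + S(16) = 2584 + 1597 = 4181
S(19) = S(18) + S(17) = 4181 + 2584 = 6765
S(20) = S(19) + S(18) = 6765 + 4181 = 10946
S(21) = S(20) + S(19) = 10946 + 6765 = 17711
S(22) = S(21) + S(20) = 17711 + 10946 = 28657
S(23) = S(22) + S(21) = 28657 + 17711 = 46368
S(24) = S(23) + S(22) = 46368 + 28657 = 75025
S(25) = S(24) + S(23) = 75025 + 46368 = 121393

121393


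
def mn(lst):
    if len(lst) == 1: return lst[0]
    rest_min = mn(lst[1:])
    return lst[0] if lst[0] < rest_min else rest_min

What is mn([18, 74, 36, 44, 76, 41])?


mn([18, 74, 36, 44, 76, 41]): compare 18 with mn([74, 36, 44, 76, 41])
mn([74, 36, 44, 76, 41]): compare 74 with mn([36, 44, 76, 41])
mn([36, 44, 76, 41]): compare 36 with mn([44, 76, 41])
mn([44, 76, 41]): compare 44 with mn([76, 41])
mn([76, 41]): compare 76 with mn([41])
mn([41]) = 41  (base case)
Compare 76 with 41 -> 41
Compare 44 with 41 -> 41
Compare 36 with 41 -> 36
Compare 74 with 36 -> 36
Compare 18 with 36 -> 18

18


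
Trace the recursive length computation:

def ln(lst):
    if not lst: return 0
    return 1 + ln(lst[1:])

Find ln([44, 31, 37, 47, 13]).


ln([44, 31, 37, 47, 13]) = 1 + ln([31, 37, 47, 13])
ln([31, 37, 47, 13]) = 1 + ln([37, 47, 13])
ln([37, 47, 13]) = 1 + ln([47, 13])
ln([47, 13]) = 1 + ln([13])
ln([13]) = 1 + ln([])
ln([]) = 0  (base case)
Unwinding: 1 + 1 + 1 + 1 + 1 + 0 = 5

5
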